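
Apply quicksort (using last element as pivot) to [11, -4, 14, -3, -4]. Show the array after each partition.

Partition 1: pivot=-4 at index 1 -> [-4, -4, 14, -3, 11]
Partition 2: pivot=11 at index 3 -> [-4, -4, -3, 11, 14]


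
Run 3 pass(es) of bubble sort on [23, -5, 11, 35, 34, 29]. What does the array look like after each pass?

After pass 1: [-5, 11, 23, 34, 29, 35] (4 swaps)
After pass 2: [-5, 11, 23, 29, 34, 35] (1 swaps)
After pass 3: [-5, 11, 23, 29, 34, 35] (0 swaps)
Total swaps: 5


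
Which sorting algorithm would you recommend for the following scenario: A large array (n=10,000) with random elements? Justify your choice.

Best choice: Quicksort or Mergesort
Reason: Both have O(n log n) average case; quicksort has lower constant factors


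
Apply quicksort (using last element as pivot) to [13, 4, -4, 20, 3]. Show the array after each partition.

Partition 1: pivot=3 at index 1 -> [-4, 3, 13, 20, 4]
Partition 2: pivot=4 at index 2 -> [-4, 3, 4, 20, 13]
Partition 3: pivot=13 at index 3 -> [-4, 3, 4, 13, 20]


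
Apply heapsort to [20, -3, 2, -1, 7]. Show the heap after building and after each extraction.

Build heap: [20, 7, 2, -1, -3]
Extract 20: [7, -1, 2, -3, 20]
Extract 7: [2, -1, -3, 7, 20]
Extract 2: [-1, -3, 2, 7, 20]
Extract -1: [-3, -1, 2, 7, 20]


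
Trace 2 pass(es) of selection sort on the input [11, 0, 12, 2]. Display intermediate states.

Pass 1: Select minimum 0 at index 1, swap -> [0, 11, 12, 2]
Pass 2: Select minimum 2 at index 3, swap -> [0, 2, 12, 11]


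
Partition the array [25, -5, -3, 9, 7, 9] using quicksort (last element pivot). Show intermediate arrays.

Partition 1: pivot=9 at index 4 -> [-5, -3, 9, 7, 9, 25]
Partition 2: pivot=7 at index 2 -> [-5, -3, 7, 9, 9, 25]
Partition 3: pivot=-3 at index 1 -> [-5, -3, 7, 9, 9, 25]


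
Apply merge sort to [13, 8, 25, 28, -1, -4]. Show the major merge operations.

Divide and conquer:
  Merge [8] + [25] -> [8, 25]
  Merge [13] + [8, 25] -> [8, 13, 25]
  Merge [-1] + [-4] -> [-4, -1]
  Merge [28] + [-4, -1] -> [-4, -1, 28]
  Merge [8, 13, 25] + [-4, -1, 28] -> [-4, -1, 8, 13, 25, 28]


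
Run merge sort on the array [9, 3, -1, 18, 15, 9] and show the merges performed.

Divide and conquer:
  Merge [3] + [-1] -> [-1, 3]
  Merge [9] + [-1, 3] -> [-1, 3, 9]
  Merge [15] + [9] -> [9, 15]
  Merge [18] + [9, 15] -> [9, 15, 18]
  Merge [-1, 3, 9] + [9, 15, 18] -> [-1, 3, 9, 9, 15, 18]


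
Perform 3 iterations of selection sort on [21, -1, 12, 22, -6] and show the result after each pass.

Pass 1: Select minimum -6 at index 4, swap -> [-6, -1, 12, 22, 21]
Pass 2: Select minimum -1 at index 1, swap -> [-6, -1, 12, 22, 21]
Pass 3: Select minimum 12 at index 2, swap -> [-6, -1, 12, 22, 21]


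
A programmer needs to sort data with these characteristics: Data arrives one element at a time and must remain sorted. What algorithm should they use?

Best choice: Insertion sort
Reason: Insertion sort naturally handles online/streaming input by inserting each new element into sorted position


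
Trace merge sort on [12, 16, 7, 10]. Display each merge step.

Divide and conquer:
  Merge [12] + [16] -> [12, 16]
  Merge [7] + [10] -> [7, 10]
  Merge [12, 16] + [7, 10] -> [7, 10, 12, 16]


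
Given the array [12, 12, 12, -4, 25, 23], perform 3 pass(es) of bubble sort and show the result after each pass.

After pass 1: [12, 12, -4, 12, 23, 25] (2 swaps)
After pass 2: [12, -4, 12, 12, 23, 25] (1 swaps)
After pass 3: [-4, 12, 12, 12, 23, 25] (1 swaps)
Total swaps: 4


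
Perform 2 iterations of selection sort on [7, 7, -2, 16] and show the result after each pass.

Pass 1: Select minimum -2 at index 2, swap -> [-2, 7, 7, 16]
Pass 2: Select minimum 7 at index 1, swap -> [-2, 7, 7, 16]


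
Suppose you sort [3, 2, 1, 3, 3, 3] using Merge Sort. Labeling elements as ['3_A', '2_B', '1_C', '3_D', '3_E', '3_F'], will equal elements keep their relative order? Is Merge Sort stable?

Trace Merge Sort on the labeled array (the key is the number; the letter only tracks identity):
  Merge [2_B] + [1_C] -> [1_C, 2_B]
  Merge [3_A] + [1_C, 2_B] -> [1_C, 2_B, 3_A]
  Merge [3_E] + [3_F] -> [3_E, 3_F]
  Merge [3_D] + [3_E, 3_F] -> [3_D, 3_E, 3_F]
  Merge [1_C, 2_B, 3_A] + [3_D, 3_E, 3_F] -> [1_C, 2_B, 3_A, 3_D, 3_E, 3_F]
Final order: [1_C, 2_B, 3_A, 3_D, 3_E, 3_F]
Equal keys:
  value 3: originally 3_A, 3_D, 3_E, 3_F; after sorting 3_A, 3_D, 3_E, 3_F -> order preserved
All equal keys kept their original relative order. Merge Sort is stable: when the heads of the two halves are equal the merge takes from the left half first.
Answer: Stable


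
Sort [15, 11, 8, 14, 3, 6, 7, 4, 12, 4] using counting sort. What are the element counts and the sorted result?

Count array: [0, 0, 0, 1, 2, 0, 1, 1, 1, 0, 0, 1, 1, 0, 1, 1]
(count[i] = number of elements equal to i)
Cumulative count: [0, 0, 0, 1, 3, 3, 4, 5, 6, 6, 6, 7, 8, 8, 9, 10]
Sorted: [3, 4, 4, 6, 7, 8, 11, 12, 14, 15]


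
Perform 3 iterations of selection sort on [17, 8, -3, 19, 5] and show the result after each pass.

Pass 1: Select minimum -3 at index 2, swap -> [-3, 8, 17, 19, 5]
Pass 2: Select minimum 5 at index 4, swap -> [-3, 5, 17, 19, 8]
Pass 3: Select minimum 8 at index 4, swap -> [-3, 5, 8, 19, 17]


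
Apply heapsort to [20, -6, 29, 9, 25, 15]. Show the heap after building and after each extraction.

Build heap: [29, 25, 20, 9, -6, 15]
Extract 29: [25, 15, 20, 9, -6, 29]
Extract 25: [20, 15, -6, 9, 25, 29]
Extract 20: [15, 9, -6, 20, 25, 29]
Extract 15: [9, -6, 15, 20, 25, 29]
Extract 9: [-6, 9, 15, 20, 25, 29]


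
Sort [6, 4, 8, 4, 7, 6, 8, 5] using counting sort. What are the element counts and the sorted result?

Count array: [0, 0, 0, 0, 2, 1, 2, 1, 2]
(count[i] = number of elements equal to i)
Cumulative count: [0, 0, 0, 0, 2, 3, 5, 6, 8]
Sorted: [4, 4, 5, 6, 6, 7, 8, 8]


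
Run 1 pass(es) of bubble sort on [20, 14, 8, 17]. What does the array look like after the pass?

After pass 1: [14, 8, 17, 20] (3 swaps)
Total swaps: 3


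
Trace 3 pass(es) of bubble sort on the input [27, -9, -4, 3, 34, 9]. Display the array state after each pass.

After pass 1: [-9, -4, 3, 27, 9, 34] (4 swaps)
After pass 2: [-9, -4, 3, 9, 27, 34] (1 swaps)
After pass 3: [-9, -4, 3, 9, 27, 34] (0 swaps)
Total swaps: 5


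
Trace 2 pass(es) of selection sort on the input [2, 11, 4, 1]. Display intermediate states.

Pass 1: Select minimum 1 at index 3, swap -> [1, 11, 4, 2]
Pass 2: Select minimum 2 at index 3, swap -> [1, 2, 4, 11]


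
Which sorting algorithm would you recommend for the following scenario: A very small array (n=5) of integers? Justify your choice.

Best choice: Insertion sort
Reason: For tiny inputs the O(n^2) overhead is negligible and insertion sort has minimal constant factors


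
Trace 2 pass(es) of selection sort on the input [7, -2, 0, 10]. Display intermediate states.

Pass 1: Select minimum -2 at index 1, swap -> [-2, 7, 0, 10]
Pass 2: Select minimum 0 at index 2, swap -> [-2, 0, 7, 10]


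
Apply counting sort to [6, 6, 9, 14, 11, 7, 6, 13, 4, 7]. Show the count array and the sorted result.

Count array: [0, 0, 0, 0, 1, 0, 3, 2, 0, 1, 0, 1, 0, 1, 1]
(count[i] = number of elements equal to i)
Cumulative count: [0, 0, 0, 0, 1, 1, 4, 6, 6, 7, 7, 8, 8, 9, 10]
Sorted: [4, 6, 6, 6, 7, 7, 9, 11, 13, 14]


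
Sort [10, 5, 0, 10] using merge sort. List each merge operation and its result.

Divide and conquer:
  Merge [10] + [5] -> [5, 10]
  Merge [0] + [10] -> [0, 10]
  Merge [5, 10] + [0, 10] -> [0, 5, 10, 10]


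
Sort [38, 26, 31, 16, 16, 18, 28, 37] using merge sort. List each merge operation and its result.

Divide and conquer:
  Merge [38] + [26] -> [26, 38]
  Merge [31] + [16] -> [16, 31]
  Merge [26, 38] + [16, 31] -> [16, 26, 31, 38]
  Merge [16] + [18] -> [16, 18]
  Merge [28] + [37] -> [28, 37]
  Merge [16, 18] + [28, 37] -> [16, 18, 28, 37]
  Merge [16, 26, 31, 38] + [16, 18, 28, 37] -> [16, 16, 18, 26, 28, 31, 37, 38]


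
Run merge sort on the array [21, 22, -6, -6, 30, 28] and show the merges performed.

Divide and conquer:
  Merge [22] + [-6] -> [-6, 22]
  Merge [21] + [-6, 22] -> [-6, 21, 22]
  Merge [30] + [28] -> [28, 30]
  Merge [-6] + [28, 30] -> [-6, 28, 30]
  Merge [-6, 21, 22] + [-6, 28, 30] -> [-6, -6, 21, 22, 28, 30]


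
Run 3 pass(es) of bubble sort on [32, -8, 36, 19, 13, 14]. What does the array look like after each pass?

After pass 1: [-8, 32, 19, 13, 14, 36] (4 swaps)
After pass 2: [-8, 19, 13, 14, 32, 36] (3 swaps)
After pass 3: [-8, 13, 14, 19, 32, 36] (2 swaps)
Total swaps: 9


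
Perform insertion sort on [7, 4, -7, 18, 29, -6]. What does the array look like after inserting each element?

First element 7 is already 'sorted'
Insert 4: shifted 1 elements -> [4, 7, -7, 18, 29, -6]
Insert -7: shifted 2 elements -> [-7, 4, 7, 18, 29, -6]
Insert 18: shifted 0 elements -> [-7, 4, 7, 18, 29, -6]
Insert 29: shifted 0 elements -> [-7, 4, 7, 18, 29, -6]
Insert -6: shifted 4 elements -> [-7, -6, 4, 7, 18, 29]


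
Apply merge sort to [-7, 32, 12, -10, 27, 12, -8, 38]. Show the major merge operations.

Divide and conquer:
  Merge [-7] + [32] -> [-7, 32]
  Merge [12] + [-10] -> [-10, 12]
  Merge [-7, 32] + [-10, 12] -> [-10, -7, 12, 32]
  Merge [27] + [12] -> [12, 27]
  Merge [-8] + [38] -> [-8, 38]
  Merge [12, 27] + [-8, 38] -> [-8, 12, 27, 38]
  Merge [-10, -7, 12, 32] + [-8, 12, 27, 38] -> [-10, -8, -7, 12, 12, 27, 32, 38]


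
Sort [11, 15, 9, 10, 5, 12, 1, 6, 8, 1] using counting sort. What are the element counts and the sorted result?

Count array: [0, 2, 0, 0, 0, 1, 1, 0, 1, 1, 1, 1, 1, 0, 0, 1]
(count[i] = number of elements equal to i)
Cumulative count: [0, 2, 2, 2, 2, 3, 4, 4, 5, 6, 7, 8, 9, 9, 9, 10]
Sorted: [1, 1, 5, 6, 8, 9, 10, 11, 12, 15]


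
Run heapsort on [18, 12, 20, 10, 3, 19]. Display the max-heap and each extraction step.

Build heap: [20, 12, 19, 10, 3, 18]
Extract 20: [19, 12, 18, 10, 3, 20]
Extract 19: [18, 12, 3, 10, 19, 20]
Extract 18: [12, 10, 3, 18, 19, 20]
Extract 12: [10, 3, 12, 18, 19, 20]
Extract 10: [3, 10, 12, 18, 19, 20]


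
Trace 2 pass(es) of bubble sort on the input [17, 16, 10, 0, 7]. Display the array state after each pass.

After pass 1: [16, 10, 0, 7, 17] (4 swaps)
After pass 2: [10, 0, 7, 16, 17] (3 swaps)
Total swaps: 7


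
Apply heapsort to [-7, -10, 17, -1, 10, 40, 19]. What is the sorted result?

Build heap: [40, 10, 19, -1, -10, 17, -7]
Extract 40: [19, 10, 17, -1, -10, -7, 40]
Extract 19: [17, 10, -7, -1, -10, 19, 40]
Extract 17: [10, -1, -7, -10, 17, 19, 40]
Extract 10: [-1, -10, -7, 10, 17, 19, 40]
Extract -1: [-7, -10, -1, 10, 17, 19, 40]
Extract -7: [-10, -7, -1, 10, 17, 19, 40]


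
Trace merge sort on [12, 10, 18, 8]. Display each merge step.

Divide and conquer:
  Merge [12] + [10] -> [10, 12]
  Merge [18] + [8] -> [8, 18]
  Merge [10, 12] + [8, 18] -> [8, 10, 12, 18]


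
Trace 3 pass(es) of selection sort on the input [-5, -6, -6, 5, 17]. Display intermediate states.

Pass 1: Select minimum -6 at index 1, swap -> [-6, -5, -6, 5, 17]
Pass 2: Select minimum -6 at index 2, swap -> [-6, -6, -5, 5, 17]
Pass 3: Select minimum -5 at index 2, swap -> [-6, -6, -5, 5, 17]


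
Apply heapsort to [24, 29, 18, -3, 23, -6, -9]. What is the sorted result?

Build heap: [29, 24, 18, -3, 23, -6, -9]
Extract 29: [24, 23, 18, -3, -9, -6, 29]
Extract 24: [23, -3, 18, -6, -9, 24, 29]
Extract 23: [18, -3, -9, -6, 23, 24, 29]
Extract 18: [-3, -6, -9, 18, 23, 24, 29]
Extract -3: [-6, -9, -3, 18, 23, 24, 29]
Extract -6: [-9, -6, -3, 18, 23, 24, 29]


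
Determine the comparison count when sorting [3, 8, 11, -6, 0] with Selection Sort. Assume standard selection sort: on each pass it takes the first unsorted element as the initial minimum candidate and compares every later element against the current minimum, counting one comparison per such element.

Pass 1: scan indices 1..4 for the minimum = 4 comparison(s); min is -6, place at index 0 -> [-6, 8, 11, 3, 0]
Pass 2: scan indices 2..4 for the minimum = 3 comparison(s); min is 0, place at index 1 -> [-6, 0, 11, 3, 8]
Pass 3: scan indices 3..4 for the minimum = 2 comparison(s); min is 3, place at index 2 -> [-6, 0, 3, 11, 8]
Pass 4: scan indices 4..4 for the minimum = 1 comparison(s); min is 8, place at index 3 -> [-6, 0, 3, 8, 11]
Selection sort always scans the whole unsorted suffix, so the count is (n-1) + (n-2) + ... + 1 = n(n-1)/2 = 5*4/2 = 10 regardless of the input order.
Total comparisons: 4 + 3 + 2 + 1 = 10


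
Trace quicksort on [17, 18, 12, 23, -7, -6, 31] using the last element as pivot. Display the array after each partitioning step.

Partition 1: pivot=31 at index 6 -> [17, 18, 12, 23, -7, -6, 31]
Partition 2: pivot=-6 at index 1 -> [-7, -6, 12, 23, 17, 18, 31]
Partition 3: pivot=18 at index 4 -> [-7, -6, 12, 17, 18, 23, 31]
Partition 4: pivot=17 at index 3 -> [-7, -6, 12, 17, 18, 23, 31]


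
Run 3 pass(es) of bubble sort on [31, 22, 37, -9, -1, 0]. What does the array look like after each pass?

After pass 1: [22, 31, -9, -1, 0, 37] (4 swaps)
After pass 2: [22, -9, -1, 0, 31, 37] (3 swaps)
After pass 3: [-9, -1, 0, 22, 31, 37] (3 swaps)
Total swaps: 10


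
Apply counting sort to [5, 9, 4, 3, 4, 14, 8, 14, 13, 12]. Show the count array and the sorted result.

Count array: [0, 0, 0, 1, 2, 1, 0, 0, 1, 1, 0, 0, 1, 1, 2]
(count[i] = number of elements equal to i)
Cumulative count: [0, 0, 0, 1, 3, 4, 4, 4, 5, 6, 6, 6, 7, 8, 10]
Sorted: [3, 4, 4, 5, 8, 9, 12, 13, 14, 14]


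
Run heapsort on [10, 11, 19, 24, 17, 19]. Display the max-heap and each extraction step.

Build heap: [24, 17, 19, 11, 10, 19]
Extract 24: [19, 17, 19, 11, 10, 24]
Extract 19: [19, 17, 10, 11, 19, 24]
Extract 19: [17, 11, 10, 19, 19, 24]
Extract 17: [11, 10, 17, 19, 19, 24]
Extract 11: [10, 11, 17, 19, 19, 24]


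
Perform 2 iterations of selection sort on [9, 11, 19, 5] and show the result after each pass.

Pass 1: Select minimum 5 at index 3, swap -> [5, 11, 19, 9]
Pass 2: Select minimum 9 at index 3, swap -> [5, 9, 19, 11]


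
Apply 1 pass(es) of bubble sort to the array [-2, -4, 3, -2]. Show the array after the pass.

After pass 1: [-4, -2, -2, 3] (2 swaps)
Total swaps: 2


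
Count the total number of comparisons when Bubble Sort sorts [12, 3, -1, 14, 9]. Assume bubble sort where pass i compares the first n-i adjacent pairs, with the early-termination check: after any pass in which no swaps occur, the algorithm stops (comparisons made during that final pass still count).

Pass 1: compare adjacent pairs (0,1)..(3,4) = 4 comparison(s), 3 swap(s) -> [3, -1, 12, 9, 14]
Pass 2: compare adjacent pairs (0,1)..(2,3) = 3 comparison(s), 2 swap(s) -> [-1, 3, 9, 12, 14]
Pass 3: compare adjacent pairs (0,1)..(1,2) = 2 comparison(s), 0 swap(s) -> [-1, 3, 9, 12, 14]
No swaps in this pass, so bubble sort stops here.
Total comparisons: 4 + 3 + 2 = 9


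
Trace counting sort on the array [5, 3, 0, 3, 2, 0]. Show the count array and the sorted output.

Count array: [2, 0, 1, 2, 0, 1]
(count[i] = number of elements equal to i)
Cumulative count: [2, 2, 3, 5, 5, 6]
Sorted: [0, 0, 2, 3, 3, 5]


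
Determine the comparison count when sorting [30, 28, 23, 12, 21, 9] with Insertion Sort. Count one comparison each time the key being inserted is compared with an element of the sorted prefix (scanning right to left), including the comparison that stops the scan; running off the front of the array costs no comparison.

Insert 28: 30 > 28 (shift), reached front = 1 comparison(s) -> [28, 30, 23, 12, 21, 9]
Insert 23: 30 > 23 (shift), 28 > 23 (shift), reached front = 2 comparison(s) -> [23, 28, 30, 12, 21, 9]
Insert 12: 30 > 12 (shift), 28 > 12 (shift), 23 > 12 (shift), reached front = 3 comparison(s) -> [12, 23, 28, 30, 21, 9]
Insert 21: 30 > 21 (shift), 28 > 21 (shift), 23 > 21 (shift), 12 <= 21 (stop) = 4 comparison(s) -> [12, 21, 23, 28, 30, 9]
Insert 9: 30 > 9 (shift), 28 > 9 (shift), 23 > 9 (shift), 21 > 9 (shift), 12 > 9 (shift), reached front = 5 comparison(s) -> [9, 12, 21, 23, 28, 30]
Total comparisons: 1 + 2 + 3 + 4 + 5 = 15


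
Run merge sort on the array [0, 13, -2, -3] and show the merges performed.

Divide and conquer:
  Merge [0] + [13] -> [0, 13]
  Merge [-2] + [-3] -> [-3, -2]
  Merge [0, 13] + [-3, -2] -> [-3, -2, 0, 13]


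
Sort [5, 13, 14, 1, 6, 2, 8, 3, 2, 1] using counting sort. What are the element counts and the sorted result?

Count array: [0, 2, 2, 1, 0, 1, 1, 0, 1, 0, 0, 0, 0, 1, 1]
(count[i] = number of elements equal to i)
Cumulative count: [0, 2, 4, 5, 5, 6, 7, 7, 8, 8, 8, 8, 8, 9, 10]
Sorted: [1, 1, 2, 2, 3, 5, 6, 8, 13, 14]


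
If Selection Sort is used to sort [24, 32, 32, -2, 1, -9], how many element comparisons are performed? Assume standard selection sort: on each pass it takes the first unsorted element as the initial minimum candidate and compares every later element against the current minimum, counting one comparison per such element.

Pass 1: scan indices 1..5 for the minimum = 5 comparison(s); min is -9, place at index 0 -> [-9, 32, 32, -2, 1, 24]
Pass 2: scan indices 2..5 for the minimum = 4 comparison(s); min is -2, place at index 1 -> [-9, -2, 32, 32, 1, 24]
Pass 3: scan indices 3..5 for the minimum = 3 comparison(s); min is 1, place at index 2 -> [-9, -2, 1, 32, 32, 24]
Pass 4: scan indices 4..5 for the minimum = 2 comparison(s); min is 24, place at index 3 -> [-9, -2, 1, 24, 32, 32]
Pass 5: scan indices 5..5 for the minimum = 1 comparison(s); min is 32, place at index 4 -> [-9, -2, 1, 24, 32, 32]
Selection sort always scans the whole unsorted suffix, so the count is (n-1) + (n-2) + ... + 1 = n(n-1)/2 = 6*5/2 = 15 regardless of the input order.
Total comparisons: 5 + 4 + 3 + 2 + 1 = 15


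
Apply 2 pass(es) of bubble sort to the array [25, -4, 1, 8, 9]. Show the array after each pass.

After pass 1: [-4, 1, 8, 9, 25] (4 swaps)
After pass 2: [-4, 1, 8, 9, 25] (0 swaps)
Total swaps: 4


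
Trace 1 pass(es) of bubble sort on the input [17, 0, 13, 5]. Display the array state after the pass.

After pass 1: [0, 13, 5, 17] (3 swaps)
Total swaps: 3


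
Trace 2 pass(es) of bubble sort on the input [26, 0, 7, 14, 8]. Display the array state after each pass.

After pass 1: [0, 7, 14, 8, 26] (4 swaps)
After pass 2: [0, 7, 8, 14, 26] (1 swaps)
Total swaps: 5


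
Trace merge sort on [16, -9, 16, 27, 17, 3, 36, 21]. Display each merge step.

Divide and conquer:
  Merge [16] + [-9] -> [-9, 16]
  Merge [16] + [27] -> [16, 27]
  Merge [-9, 16] + [16, 27] -> [-9, 16, 16, 27]
  Merge [17] + [3] -> [3, 17]
  Merge [36] + [21] -> [21, 36]
  Merge [3, 17] + [21, 36] -> [3, 17, 21, 36]
  Merge [-9, 16, 16, 27] + [3, 17, 21, 36] -> [-9, 3, 16, 16, 17, 21, 27, 36]


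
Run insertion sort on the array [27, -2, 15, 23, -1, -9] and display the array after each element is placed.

First element 27 is already 'sorted'
Insert -2: shifted 1 elements -> [-2, 27, 15, 23, -1, -9]
Insert 15: shifted 1 elements -> [-2, 15, 27, 23, -1, -9]
Insert 23: shifted 1 elements -> [-2, 15, 23, 27, -1, -9]
Insert -1: shifted 3 elements -> [-2, -1, 15, 23, 27, -9]
Insert -9: shifted 5 elements -> [-9, -2, -1, 15, 23, 27]


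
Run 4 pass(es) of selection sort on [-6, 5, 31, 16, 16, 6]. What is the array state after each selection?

Pass 1: Select minimum -6 at index 0, swap -> [-6, 5, 31, 16, 16, 6]
Pass 2: Select minimum 5 at index 1, swap -> [-6, 5, 31, 16, 16, 6]
Pass 3: Select minimum 6 at index 5, swap -> [-6, 5, 6, 16, 16, 31]
Pass 4: Select minimum 16 at index 3, swap -> [-6, 5, 6, 16, 16, 31]


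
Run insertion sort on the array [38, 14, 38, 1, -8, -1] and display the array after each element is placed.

First element 38 is already 'sorted'
Insert 14: shifted 1 elements -> [14, 38, 38, 1, -8, -1]
Insert 38: shifted 0 elements -> [14, 38, 38, 1, -8, -1]
Insert 1: shifted 3 elements -> [1, 14, 38, 38, -8, -1]
Insert -8: shifted 4 elements -> [-8, 1, 14, 38, 38, -1]
Insert -1: shifted 4 elements -> [-8, -1, 1, 14, 38, 38]


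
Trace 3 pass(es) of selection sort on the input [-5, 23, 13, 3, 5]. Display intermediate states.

Pass 1: Select minimum -5 at index 0, swap -> [-5, 23, 13, 3, 5]
Pass 2: Select minimum 3 at index 3, swap -> [-5, 3, 13, 23, 5]
Pass 3: Select minimum 5 at index 4, swap -> [-5, 3, 5, 23, 13]


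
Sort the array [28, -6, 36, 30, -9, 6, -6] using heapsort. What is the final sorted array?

Build heap: [36, 30, 28, -6, -9, 6, -6]
Extract 36: [30, -6, 28, -6, -9, 6, 36]
Extract 30: [28, -6, 6, -6, -9, 30, 36]
Extract 28: [6, -6, -9, -6, 28, 30, 36]
Extract 6: [-6, -6, -9, 6, 28, 30, 36]
Extract -6: [-6, -9, -6, 6, 28, 30, 36]
Extract -6: [-9, -6, -6, 6, 28, 30, 36]


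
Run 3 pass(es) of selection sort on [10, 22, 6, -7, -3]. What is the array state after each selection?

Pass 1: Select minimum -7 at index 3, swap -> [-7, 22, 6, 10, -3]
Pass 2: Select minimum -3 at index 4, swap -> [-7, -3, 6, 10, 22]
Pass 3: Select minimum 6 at index 2, swap -> [-7, -3, 6, 10, 22]


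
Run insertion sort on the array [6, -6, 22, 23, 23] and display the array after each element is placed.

First element 6 is already 'sorted'
Insert -6: shifted 1 elements -> [-6, 6, 22, 23, 23]
Insert 22: shifted 0 elements -> [-6, 6, 22, 23, 23]
Insert 23: shifted 0 elements -> [-6, 6, 22, 23, 23]
Insert 23: shifted 0 elements -> [-6, 6, 22, 23, 23]


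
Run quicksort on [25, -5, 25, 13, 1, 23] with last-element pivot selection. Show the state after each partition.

Partition 1: pivot=23 at index 3 -> [-5, 13, 1, 23, 25, 25]
Partition 2: pivot=1 at index 1 -> [-5, 1, 13, 23, 25, 25]
Partition 3: pivot=25 at index 5 -> [-5, 1, 13, 23, 25, 25]


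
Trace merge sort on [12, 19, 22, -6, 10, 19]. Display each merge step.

Divide and conquer:
  Merge [19] + [22] -> [19, 22]
  Merge [12] + [19, 22] -> [12, 19, 22]
  Merge [10] + [19] -> [10, 19]
  Merge [-6] + [10, 19] -> [-6, 10, 19]
  Merge [12, 19, 22] + [-6, 10, 19] -> [-6, 10, 12, 19, 19, 22]


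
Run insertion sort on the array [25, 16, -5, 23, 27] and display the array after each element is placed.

First element 25 is already 'sorted'
Insert 16: shifted 1 elements -> [16, 25, -5, 23, 27]
Insert -5: shifted 2 elements -> [-5, 16, 25, 23, 27]
Insert 23: shifted 1 elements -> [-5, 16, 23, 25, 27]
Insert 27: shifted 0 elements -> [-5, 16, 23, 25, 27]


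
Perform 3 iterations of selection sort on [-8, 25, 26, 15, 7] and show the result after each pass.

Pass 1: Select minimum -8 at index 0, swap -> [-8, 25, 26, 15, 7]
Pass 2: Select minimum 7 at index 4, swap -> [-8, 7, 26, 15, 25]
Pass 3: Select minimum 15 at index 3, swap -> [-8, 7, 15, 26, 25]


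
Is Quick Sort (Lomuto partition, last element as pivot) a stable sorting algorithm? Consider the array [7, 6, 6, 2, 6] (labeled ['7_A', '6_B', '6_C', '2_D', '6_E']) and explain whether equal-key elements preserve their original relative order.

Trace Quick Sort on the labeled array (the key is the number; the letter only tracks identity):
  Partition indices 0..4 around pivot 6_E -> [6_B, 6_C, 2_D, 6_E, 7_A]
  Partition indices 0..2 around pivot 2_D -> [2_D, 6_C, 6_B, 6_E, 7_A]
  Partition indices 1..2 around pivot 6_B -> [2_D, 6_C, 6_B, 6_E, 7_A]
Final order: [2_D, 6_C, 6_B, 6_E, 7_A]
Equal keys:
  value 6: originally 6_B, 6_C, 6_E; after sorting 6_C, 6_B, 6_E -> order changed
Equal keys were reordered, so Quick Sort is not stable: partition swaps elements across long distances and can reorder equal keys. (One such input is enough; an unstable sort may happen to preserve order on other inputs, but it gives no guarantee.)
Answer: Not stable


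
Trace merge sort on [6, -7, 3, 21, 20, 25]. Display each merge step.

Divide and conquer:
  Merge [-7] + [3] -> [-7, 3]
  Merge [6] + [-7, 3] -> [-7, 3, 6]
  Merge [20] + [25] -> [20, 25]
  Merge [21] + [20, 25] -> [20, 21, 25]
  Merge [-7, 3, 6] + [20, 21, 25] -> [-7, 3, 6, 20, 21, 25]


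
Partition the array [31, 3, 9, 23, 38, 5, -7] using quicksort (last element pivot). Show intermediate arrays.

Partition 1: pivot=-7 at index 0 -> [-7, 3, 9, 23, 38, 5, 31]
Partition 2: pivot=31 at index 5 -> [-7, 3, 9, 23, 5, 31, 38]
Partition 3: pivot=5 at index 2 -> [-7, 3, 5, 23, 9, 31, 38]
Partition 4: pivot=9 at index 3 -> [-7, 3, 5, 9, 23, 31, 38]


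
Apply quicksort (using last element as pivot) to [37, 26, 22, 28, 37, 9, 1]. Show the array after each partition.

Partition 1: pivot=1 at index 0 -> [1, 26, 22, 28, 37, 9, 37]
Partition 2: pivot=37 at index 6 -> [1, 26, 22, 28, 37, 9, 37]
Partition 3: pivot=9 at index 1 -> [1, 9, 22, 28, 37, 26, 37]
Partition 4: pivot=26 at index 3 -> [1, 9, 22, 26, 37, 28, 37]
Partition 5: pivot=28 at index 4 -> [1, 9, 22, 26, 28, 37, 37]


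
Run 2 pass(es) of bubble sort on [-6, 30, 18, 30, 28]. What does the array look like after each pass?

After pass 1: [-6, 18, 30, 28, 30] (2 swaps)
After pass 2: [-6, 18, 28, 30, 30] (1 swaps)
Total swaps: 3


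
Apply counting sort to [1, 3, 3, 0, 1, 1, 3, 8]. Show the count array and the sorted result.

Count array: [1, 3, 0, 3, 0, 0, 0, 0, 1]
(count[i] = number of elements equal to i)
Cumulative count: [1, 4, 4, 7, 7, 7, 7, 7, 8]
Sorted: [0, 1, 1, 1, 3, 3, 3, 8]


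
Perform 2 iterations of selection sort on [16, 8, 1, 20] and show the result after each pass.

Pass 1: Select minimum 1 at index 2, swap -> [1, 8, 16, 20]
Pass 2: Select minimum 8 at index 1, swap -> [1, 8, 16, 20]


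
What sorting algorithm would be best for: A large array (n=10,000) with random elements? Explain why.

Best choice: Quicksort or Mergesort
Reason: Both have O(n log n) average case; quicksort has lower constant factors


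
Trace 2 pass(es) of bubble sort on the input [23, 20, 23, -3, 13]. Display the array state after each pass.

After pass 1: [20, 23, -3, 13, 23] (3 swaps)
After pass 2: [20, -3, 13, 23, 23] (2 swaps)
Total swaps: 5


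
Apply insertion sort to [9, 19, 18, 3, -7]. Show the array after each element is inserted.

First element 9 is already 'sorted'
Insert 19: shifted 0 elements -> [9, 19, 18, 3, -7]
Insert 18: shifted 1 elements -> [9, 18, 19, 3, -7]
Insert 3: shifted 3 elements -> [3, 9, 18, 19, -7]
Insert -7: shifted 4 elements -> [-7, 3, 9, 18, 19]


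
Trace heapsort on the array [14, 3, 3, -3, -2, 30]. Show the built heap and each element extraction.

Build heap: [30, 3, 14, -3, -2, 3]
Extract 30: [14, 3, 3, -3, -2, 30]
Extract 14: [3, -2, 3, -3, 14, 30]
Extract 3: [3, -2, -3, 3, 14, 30]
Extract 3: [-2, -3, 3, 3, 14, 30]
Extract -2: [-3, -2, 3, 3, 14, 30]


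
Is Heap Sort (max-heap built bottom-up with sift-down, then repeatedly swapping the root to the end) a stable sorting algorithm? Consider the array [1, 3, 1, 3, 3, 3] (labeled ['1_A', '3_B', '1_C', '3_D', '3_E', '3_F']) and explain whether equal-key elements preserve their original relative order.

Trace Heap Sort on the labeled array (the key is the number; the letter only tracks identity):
  Build max-heap: [3_B, 3_D, 3_F, 1_A, 3_E, 1_C]
  Swap root 3_B to index 5, re-heapify first 5 -> [3_D, 3_E, 3_F, 1_A, 1_C, 3_B]
  Swap root 3_D to index 4, re-heapify first 4 -> [3_E, 1_C, 3_F, 1_A, 3_D, 3_B]
  Swap root 3_E to index 3, re-heapify first 3 -> [3_F, 1_C, 1_A, 3_E, 3_D, 3_B]
  Swap root 3_F to index 2, re-heapify first 2 -> [1_A, 1_C, 3_F, 3_E, 3_D, 3_B]
  Swap root 1_A to index 1, re-heapify first 1 -> [1_C, 1_A, 3_F, 3_E, 3_D, 3_B]
Final order: [1_C, 1_A, 3_F, 3_E, 3_D, 3_B]
Equal keys:
  value 1: originally 1_A, 1_C; after sorting 1_C, 1_A -> order changed
  value 3: originally 3_B, 3_D, 3_E, 3_F; after sorting 3_F, 3_E, 3_D, 3_B -> order changed
Equal keys were reordered, so Heap Sort is not stable: heap construction and root-to-end swaps move elements without regard to the original order of equal keys. (One such input is enough; an unstable sort may happen to preserve order on other inputs, but it gives no guarantee.)
Answer: Not stable


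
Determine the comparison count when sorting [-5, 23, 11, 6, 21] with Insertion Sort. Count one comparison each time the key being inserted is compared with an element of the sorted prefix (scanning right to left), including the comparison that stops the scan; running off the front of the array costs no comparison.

Insert 23: -5 <= 23 (stop) = 1 comparison(s) -> [-5, 23, 11, 6, 21]
Insert 11: 23 > 11 (shift), -5 <= 11 (stop) = 2 comparison(s) -> [-5, 11, 23, 6, 21]
Insert 6: 23 > 6 (shift), 11 > 6 (shift), -5 <= 6 (stop) = 3 comparison(s) -> [-5, 6, 11, 23, 21]
Insert 21: 23 > 21 (shift), 11 <= 21 (stop) = 2 comparison(s) -> [-5, 6, 11, 21, 23]
Total comparisons: 1 + 2 + 3 + 2 = 8


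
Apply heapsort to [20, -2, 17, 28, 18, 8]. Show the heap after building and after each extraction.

Build heap: [28, 20, 17, -2, 18, 8]
Extract 28: [20, 18, 17, -2, 8, 28]
Extract 20: [18, 8, 17, -2, 20, 28]
Extract 18: [17, 8, -2, 18, 20, 28]
Extract 17: [8, -2, 17, 18, 20, 28]
Extract 8: [-2, 8, 17, 18, 20, 28]


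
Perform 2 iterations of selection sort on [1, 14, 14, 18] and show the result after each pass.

Pass 1: Select minimum 1 at index 0, swap -> [1, 14, 14, 18]
Pass 2: Select minimum 14 at index 1, swap -> [1, 14, 14, 18]


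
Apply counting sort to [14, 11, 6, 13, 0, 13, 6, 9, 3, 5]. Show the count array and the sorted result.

Count array: [1, 0, 0, 1, 0, 1, 2, 0, 0, 1, 0, 1, 0, 2, 1]
(count[i] = number of elements equal to i)
Cumulative count: [1, 1, 1, 2, 2, 3, 5, 5, 5, 6, 6, 7, 7, 9, 10]
Sorted: [0, 3, 5, 6, 6, 9, 11, 13, 13, 14]


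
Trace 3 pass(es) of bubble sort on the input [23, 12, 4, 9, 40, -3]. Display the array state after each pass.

After pass 1: [12, 4, 9, 23, -3, 40] (4 swaps)
After pass 2: [4, 9, 12, -3, 23, 40] (3 swaps)
After pass 3: [4, 9, -3, 12, 23, 40] (1 swaps)
Total swaps: 8


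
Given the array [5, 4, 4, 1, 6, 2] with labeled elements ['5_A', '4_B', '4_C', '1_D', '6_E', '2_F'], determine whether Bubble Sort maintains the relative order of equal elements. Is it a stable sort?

Trace Bubble Sort on the labeled array (the key is the number; the letter only tracks identity):
  After pass 1: [4_B, 4_C, 1_D, 5_A, 2_F, 6_E]
  After pass 2: [4_B, 1_D, 4_C, 2_F, 5_A, 6_E]
  After pass 3: [1_D, 4_B, 2_F, 4_C, 5_A, 6_E]
  After pass 4: [1_D, 2_F, 4_B, 4_C, 5_A, 6_E]
  After pass 5: [1_D, 2_F, 4_B, 4_C, 5_A, 6_E] (no swaps, done)
Final order: [1_D, 2_F, 4_B, 4_C, 5_A, 6_E]
Equal keys:
  value 4: originally 4_B, 4_C; after sorting 4_B, 4_C -> order preserved
All equal keys kept their original relative order. Bubble Sort is stable: it only swaps adjacent elements when the left one is strictly greater, so equal keys never move past each other.
Answer: Stable


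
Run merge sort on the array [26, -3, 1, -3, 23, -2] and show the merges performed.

Divide and conquer:
  Merge [-3] + [1] -> [-3, 1]
  Merge [26] + [-3, 1] -> [-3, 1, 26]
  Merge [23] + [-2] -> [-2, 23]
  Merge [-3] + [-2, 23] -> [-3, -2, 23]
  Merge [-3, 1, 26] + [-3, -2, 23] -> [-3, -3, -2, 1, 23, 26]


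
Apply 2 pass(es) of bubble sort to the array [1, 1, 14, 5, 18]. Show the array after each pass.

After pass 1: [1, 1, 5, 14, 18] (1 swaps)
After pass 2: [1, 1, 5, 14, 18] (0 swaps)
Total swaps: 1


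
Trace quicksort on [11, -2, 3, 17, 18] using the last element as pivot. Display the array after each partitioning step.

Partition 1: pivot=18 at index 4 -> [11, -2, 3, 17, 18]
Partition 2: pivot=17 at index 3 -> [11, -2, 3, 17, 18]
Partition 3: pivot=3 at index 1 -> [-2, 3, 11, 17, 18]


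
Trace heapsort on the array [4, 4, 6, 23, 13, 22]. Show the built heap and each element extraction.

Build heap: [23, 13, 22, 4, 4, 6]
Extract 23: [22, 13, 6, 4, 4, 23]
Extract 22: [13, 4, 6, 4, 22, 23]
Extract 13: [6, 4, 4, 13, 22, 23]
Extract 6: [4, 4, 6, 13, 22, 23]
Extract 4: [4, 4, 6, 13, 22, 23]


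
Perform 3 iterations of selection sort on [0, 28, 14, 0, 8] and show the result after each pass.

Pass 1: Select minimum 0 at index 0, swap -> [0, 28, 14, 0, 8]
Pass 2: Select minimum 0 at index 3, swap -> [0, 0, 14, 28, 8]
Pass 3: Select minimum 8 at index 4, swap -> [0, 0, 8, 28, 14]


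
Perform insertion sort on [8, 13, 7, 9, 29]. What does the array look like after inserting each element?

First element 8 is already 'sorted'
Insert 13: shifted 0 elements -> [8, 13, 7, 9, 29]
Insert 7: shifted 2 elements -> [7, 8, 13, 9, 29]
Insert 9: shifted 1 elements -> [7, 8, 9, 13, 29]
Insert 29: shifted 0 elements -> [7, 8, 9, 13, 29]


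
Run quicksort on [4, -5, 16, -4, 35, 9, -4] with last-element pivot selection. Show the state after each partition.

Partition 1: pivot=-4 at index 2 -> [-5, -4, -4, 4, 35, 9, 16]
Partition 2: pivot=-4 at index 1 -> [-5, -4, -4, 4, 35, 9, 16]
Partition 3: pivot=16 at index 5 -> [-5, -4, -4, 4, 9, 16, 35]
Partition 4: pivot=9 at index 4 -> [-5, -4, -4, 4, 9, 16, 35]


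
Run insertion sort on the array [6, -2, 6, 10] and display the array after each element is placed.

First element 6 is already 'sorted'
Insert -2: shifted 1 elements -> [-2, 6, 6, 10]
Insert 6: shifted 0 elements -> [-2, 6, 6, 10]
Insert 10: shifted 0 elements -> [-2, 6, 6, 10]


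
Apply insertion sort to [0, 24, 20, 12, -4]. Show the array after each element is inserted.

First element 0 is already 'sorted'
Insert 24: shifted 0 elements -> [0, 24, 20, 12, -4]
Insert 20: shifted 1 elements -> [0, 20, 24, 12, -4]
Insert 12: shifted 2 elements -> [0, 12, 20, 24, -4]
Insert -4: shifted 4 elements -> [-4, 0, 12, 20, 24]


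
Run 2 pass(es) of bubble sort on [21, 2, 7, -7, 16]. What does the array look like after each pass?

After pass 1: [2, 7, -7, 16, 21] (4 swaps)
After pass 2: [2, -7, 7, 16, 21] (1 swaps)
Total swaps: 5


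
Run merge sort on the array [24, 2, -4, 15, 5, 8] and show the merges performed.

Divide and conquer:
  Merge [2] + [-4] -> [-4, 2]
  Merge [24] + [-4, 2] -> [-4, 2, 24]
  Merge [5] + [8] -> [5, 8]
  Merge [15] + [5, 8] -> [5, 8, 15]
  Merge [-4, 2, 24] + [5, 8, 15] -> [-4, 2, 5, 8, 15, 24]


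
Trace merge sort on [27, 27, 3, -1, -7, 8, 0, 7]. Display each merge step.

Divide and conquer:
  Merge [27] + [27] -> [27, 27]
  Merge [3] + [-1] -> [-1, 3]
  Merge [27, 27] + [-1, 3] -> [-1, 3, 27, 27]
  Merge [-7] + [8] -> [-7, 8]
  Merge [0] + [7] -> [0, 7]
  Merge [-7, 8] + [0, 7] -> [-7, 0, 7, 8]
  Merge [-1, 3, 27, 27] + [-7, 0, 7, 8] -> [-7, -1, 0, 3, 7, 8, 27, 27]


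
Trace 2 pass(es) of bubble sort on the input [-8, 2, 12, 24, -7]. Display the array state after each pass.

After pass 1: [-8, 2, 12, -7, 24] (1 swaps)
After pass 2: [-8, 2, -7, 12, 24] (1 swaps)
Total swaps: 2


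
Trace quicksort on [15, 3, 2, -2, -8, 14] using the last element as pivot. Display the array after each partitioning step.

Partition 1: pivot=14 at index 4 -> [3, 2, -2, -8, 14, 15]
Partition 2: pivot=-8 at index 0 -> [-8, 2, -2, 3, 14, 15]
Partition 3: pivot=3 at index 3 -> [-8, 2, -2, 3, 14, 15]
Partition 4: pivot=-2 at index 1 -> [-8, -2, 2, 3, 14, 15]


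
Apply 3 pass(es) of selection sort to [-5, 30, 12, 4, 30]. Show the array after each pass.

Pass 1: Select minimum -5 at index 0, swap -> [-5, 30, 12, 4, 30]
Pass 2: Select minimum 4 at index 3, swap -> [-5, 4, 12, 30, 30]
Pass 3: Select minimum 12 at index 2, swap -> [-5, 4, 12, 30, 30]


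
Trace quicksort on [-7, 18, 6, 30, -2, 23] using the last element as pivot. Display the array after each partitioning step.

Partition 1: pivot=23 at index 4 -> [-7, 18, 6, -2, 23, 30]
Partition 2: pivot=-2 at index 1 -> [-7, -2, 6, 18, 23, 30]
Partition 3: pivot=18 at index 3 -> [-7, -2, 6, 18, 23, 30]


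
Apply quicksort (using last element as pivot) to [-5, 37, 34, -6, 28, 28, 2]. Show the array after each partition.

Partition 1: pivot=2 at index 2 -> [-5, -6, 2, 37, 28, 28, 34]
Partition 2: pivot=-6 at index 0 -> [-6, -5, 2, 37, 28, 28, 34]
Partition 3: pivot=34 at index 5 -> [-6, -5, 2, 28, 28, 34, 37]
Partition 4: pivot=28 at index 4 -> [-6, -5, 2, 28, 28, 34, 37]


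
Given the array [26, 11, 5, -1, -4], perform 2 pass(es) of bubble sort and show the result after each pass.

After pass 1: [11, 5, -1, -4, 26] (4 swaps)
After pass 2: [5, -1, -4, 11, 26] (3 swaps)
Total swaps: 7


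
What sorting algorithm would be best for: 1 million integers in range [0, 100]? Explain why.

Best choice: Counting sort
Reason: O(n + k) where k=100 is small; linear time beats O(n log n)


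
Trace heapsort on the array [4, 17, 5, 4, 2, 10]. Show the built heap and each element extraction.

Build heap: [17, 4, 10, 4, 2, 5]
Extract 17: [10, 4, 5, 4, 2, 17]
Extract 10: [5, 4, 2, 4, 10, 17]
Extract 5: [4, 4, 2, 5, 10, 17]
Extract 4: [4, 2, 4, 5, 10, 17]
Extract 4: [2, 4, 4, 5, 10, 17]


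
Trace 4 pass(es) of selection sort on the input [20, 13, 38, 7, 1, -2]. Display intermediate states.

Pass 1: Select minimum -2 at index 5, swap -> [-2, 13, 38, 7, 1, 20]
Pass 2: Select minimum 1 at index 4, swap -> [-2, 1, 38, 7, 13, 20]
Pass 3: Select minimum 7 at index 3, swap -> [-2, 1, 7, 38, 13, 20]
Pass 4: Select minimum 13 at index 4, swap -> [-2, 1, 7, 13, 38, 20]


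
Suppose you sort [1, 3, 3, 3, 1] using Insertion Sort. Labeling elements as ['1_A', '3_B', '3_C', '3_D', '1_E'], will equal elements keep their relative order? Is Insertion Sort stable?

Trace Insertion Sort on the labeled array (the key is the number; the letter only tracks identity):
  Insert 3_B at index 1: [1_A, 3_B, 3_C, 3_D, 1_E]
  Insert 3_C at index 2: [1_A, 3_B, 3_C, 3_D, 1_E]
  Insert 3_D at index 3: [1_A, 3_B, 3_C, 3_D, 1_E]
  Insert 1_E at index 1: [1_A, 1_E, 3_B, 3_C, 3_D]
Final order: [1_A, 1_E, 3_B, 3_C, 3_D]
Equal keys:
  value 1: originally 1_A, 1_E; after sorting 1_A, 1_E -> order preserved
  value 3: originally 3_B, 3_C, 3_D; after sorting 3_B, 3_C, 3_D -> order preserved
All equal keys kept their original relative order. Insertion Sort is stable: elements are shifted only while they are strictly greater than the key, so a key is inserted after any equal elements already placed.
Answer: Stable


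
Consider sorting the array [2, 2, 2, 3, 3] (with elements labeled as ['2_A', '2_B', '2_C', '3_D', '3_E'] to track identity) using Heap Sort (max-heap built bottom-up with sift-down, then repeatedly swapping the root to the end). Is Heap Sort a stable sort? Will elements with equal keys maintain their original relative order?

Trace Heap Sort on the labeled array (the key is the number; the letter only tracks identity):
  Build max-heap: [3_D, 3_E, 2_C, 2_B, 2_A]
  Swap root 3_D to index 4, re-heapify first 4 -> [3_E, 2_A, 2_C, 2_B, 3_D]
  Swap root 3_E to index 3, re-heapify first 3 -> [2_B, 2_A, 2_C, 3_E, 3_D]
  Swap root 2_B to index 2, re-heapify first 2 -> [2_C, 2_A, 2_B, 3_E, 3_D]
  Swap root 2_C to index 1, re-heapify first 1 -> [2_A, 2_C, 2_B, 3_E, 3_D]
Final order: [2_A, 2_C, 2_B, 3_E, 3_D]
Equal keys:
  value 2: originally 2_A, 2_B, 2_C; after sorting 2_A, 2_C, 2_B -> order changed
  value 3: originally 3_D, 3_E; after sorting 3_E, 3_D -> order changed
Equal keys were reordered, so Heap Sort is not stable: heap construction and root-to-end swaps move elements without regard to the original order of equal keys. (One such input is enough; an unstable sort may happen to preserve order on other inputs, but it gives no guarantee.)
Answer: Not stable


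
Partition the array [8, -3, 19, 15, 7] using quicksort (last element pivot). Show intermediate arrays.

Partition 1: pivot=7 at index 1 -> [-3, 7, 19, 15, 8]
Partition 2: pivot=8 at index 2 -> [-3, 7, 8, 15, 19]
Partition 3: pivot=19 at index 4 -> [-3, 7, 8, 15, 19]


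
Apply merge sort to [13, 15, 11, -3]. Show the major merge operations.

Divide and conquer:
  Merge [13] + [15] -> [13, 15]
  Merge [11] + [-3] -> [-3, 11]
  Merge [13, 15] + [-3, 11] -> [-3, 11, 13, 15]


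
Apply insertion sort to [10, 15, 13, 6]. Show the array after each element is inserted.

First element 10 is already 'sorted'
Insert 15: shifted 0 elements -> [10, 15, 13, 6]
Insert 13: shifted 1 elements -> [10, 13, 15, 6]
Insert 6: shifted 3 elements -> [6, 10, 13, 15]
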